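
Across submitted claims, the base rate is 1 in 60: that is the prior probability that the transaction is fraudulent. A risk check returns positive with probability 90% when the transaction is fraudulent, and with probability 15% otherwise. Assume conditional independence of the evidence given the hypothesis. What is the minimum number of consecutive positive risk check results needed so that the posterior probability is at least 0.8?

4

Prior odds: (1/60) ÷ (59/60) = 1/59.
Likelihood ratio of a positive result = 0.9/0.15 = 6.
Target odds: 0.8 ÷ 0.2 = 4.
Need (1/59) × 6ⁿ ≥ 4, i.e. 6ⁿ ≥ 236.
6³ = 216 falls short of 236 but 6⁴ = 1296 reaches it, so n = 4.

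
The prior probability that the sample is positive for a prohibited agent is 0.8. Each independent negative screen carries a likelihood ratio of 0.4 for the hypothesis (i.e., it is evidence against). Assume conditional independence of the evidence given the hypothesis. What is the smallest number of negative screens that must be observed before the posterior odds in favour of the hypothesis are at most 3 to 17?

4

Prior odds: 0.8 ÷ 0.2 = 4.
Likelihood ratio per negative screen = 0.4.
Target odds = 3/17.
Need 4 × 0.4ⁿ ≤ 3/17, i.e. 0.4ⁿ ≤ 3/68.
0.4³ = 0.064 is still above 3/68 but 0.4⁴ = 0.0256 is at or below it, so n = 4.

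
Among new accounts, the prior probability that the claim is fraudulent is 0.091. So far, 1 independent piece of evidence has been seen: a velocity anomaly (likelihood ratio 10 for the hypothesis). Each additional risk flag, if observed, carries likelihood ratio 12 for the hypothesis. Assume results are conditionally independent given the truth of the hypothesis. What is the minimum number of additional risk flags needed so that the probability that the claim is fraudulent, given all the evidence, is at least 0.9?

1

Prior odds = 0.091/0.909 = 91/909.
Bayes factor of the evidence already in hand = 10.
Odds after that evidence = (91/909) × 10 = 910/909.
Target odds = 0.9/0.1 = 9.
Need 12ⁿ ≥ 9 ÷ (910/909) = 8181/910.
12¹ = 12, which meets the required 8181/910; so n = 1.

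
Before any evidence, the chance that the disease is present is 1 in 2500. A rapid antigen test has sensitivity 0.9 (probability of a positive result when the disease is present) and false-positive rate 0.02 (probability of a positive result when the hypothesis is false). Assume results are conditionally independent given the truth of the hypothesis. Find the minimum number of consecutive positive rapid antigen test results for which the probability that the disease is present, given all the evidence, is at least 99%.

Prior odds: 0.0004 ÷ 0.9996 = 1/2499.
Likelihood ratio of a positive result = 0.9/0.02 = 45.
Target posterior odds = 0.99/0.01 = 99.
Need (1/2499) × 45ⁿ ≥ 99, i.e. 45ⁿ ≥ 247401.
45³ = 91125 falls short of 247401 but 45⁴ = 4100625 reaches it, so n = 4.

4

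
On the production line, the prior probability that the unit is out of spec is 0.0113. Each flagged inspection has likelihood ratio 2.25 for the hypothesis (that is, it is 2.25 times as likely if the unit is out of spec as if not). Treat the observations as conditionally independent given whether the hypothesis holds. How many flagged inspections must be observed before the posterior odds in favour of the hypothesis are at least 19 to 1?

10

Prior odds: 0.0113 ÷ 0.9887 = 113/9887.
Likelihood ratio per flagged inspection = 2.25.
Target odds = 19.
Require 2.25ⁿ ≥ 19 ÷ (113/9887) = 187853/113.
2.25⁹ = 387420489/262144 falls short of 187853/113 but 2.25¹⁰ ≈3325.26 reaches it, so n = 10.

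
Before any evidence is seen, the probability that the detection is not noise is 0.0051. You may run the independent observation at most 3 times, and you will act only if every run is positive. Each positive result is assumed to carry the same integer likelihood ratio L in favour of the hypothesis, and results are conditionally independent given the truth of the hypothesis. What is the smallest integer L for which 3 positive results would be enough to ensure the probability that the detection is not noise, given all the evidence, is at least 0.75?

Prior odds = 0.0051/0.9949 = 51/9949.
Target odds = 0.75/0.25 = 3.
Need L³ ≥ 3 ÷ (51/9949) = 9949/17.
8³ = 512 < 9949/17 ≤ 729 = 9³, so L = 9.

9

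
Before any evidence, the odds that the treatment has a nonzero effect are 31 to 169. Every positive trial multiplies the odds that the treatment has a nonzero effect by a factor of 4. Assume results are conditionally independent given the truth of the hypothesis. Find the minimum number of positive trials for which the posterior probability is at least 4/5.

3

Prior odds = 31/169.
Likelihood ratio per positive trial = 4.
Target odds: 0.8 ÷ 0.2 = 4.
Require 4ⁿ ≥ 4 ÷ (31/169) = 676/31.
4² = 16 falls short of 676/31 but 4³ = 64 reaches it, so n = 3.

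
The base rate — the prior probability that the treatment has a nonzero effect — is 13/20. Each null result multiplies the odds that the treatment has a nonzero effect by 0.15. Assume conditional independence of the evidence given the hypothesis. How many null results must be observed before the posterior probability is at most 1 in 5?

Prior odds: 0.65 ÷ 0.35 = 13/7.
Likelihood ratio per null result = 0.15.
Target odds: 0.2 ÷ 0.8 = 0.25.
Require 0.15ⁿ ≤ 0.25 ÷ (13/7) = 7/52.
0.15¹ = 0.15 is still above 7/52 but 0.15² = 0.0225 is at or below it, so n = 2.

2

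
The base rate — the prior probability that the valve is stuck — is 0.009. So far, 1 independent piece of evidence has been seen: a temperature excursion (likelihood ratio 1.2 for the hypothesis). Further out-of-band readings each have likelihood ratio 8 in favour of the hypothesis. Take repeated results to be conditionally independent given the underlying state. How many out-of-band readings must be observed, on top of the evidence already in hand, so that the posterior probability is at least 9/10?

4

Prior odds = 0.009/0.991 = 9/991.
Bayes factor of the evidence already in hand = 1.2.
Odds after that evidence = (9/991) × 1.2 = 54/4955.
Target odds = 0.9/0.1 = 9.
Need 8ⁿ ≥ 9 ÷ (54/4955) = 4955/6.
8³ = 512 falls short of 4955/6 but 8⁴ = 4096 reaches it, so n = 4.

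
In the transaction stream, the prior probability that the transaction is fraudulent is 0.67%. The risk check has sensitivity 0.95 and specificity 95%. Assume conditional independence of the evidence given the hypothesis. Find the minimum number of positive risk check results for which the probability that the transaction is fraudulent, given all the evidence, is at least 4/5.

3

Prior odds: 0.0067 ÷ 0.9933 = 67/9933.
False-positive rate = 1 − 0.95 = 0.05; likelihood ratio of a positive = 0.95/0.05 = 19.
Target odds: 0.8 ÷ 0.2 = 4.
Need (67/9933) × 19ⁿ ≥ 4, i.e. 19ⁿ ≥ 39732/67.
19² = 361 falls short of 39732/67 but 19³ = 6859 reaches it, so n = 3.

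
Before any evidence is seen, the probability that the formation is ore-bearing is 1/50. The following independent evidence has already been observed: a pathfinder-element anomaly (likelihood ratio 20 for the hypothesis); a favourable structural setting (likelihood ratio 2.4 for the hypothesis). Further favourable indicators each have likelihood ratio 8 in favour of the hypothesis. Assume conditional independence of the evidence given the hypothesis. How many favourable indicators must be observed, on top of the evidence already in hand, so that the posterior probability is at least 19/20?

2

Prior odds = 0.02/0.98 = 1/49.
Combined Bayes factor of the evidence already in hand = 20 × 2.4 = 48.
Odds after that evidence = (1/49) × 48 = 48/49.
Target odds = 0.95/0.05 = 19.
Need 8ⁿ ≥ 19 ÷ (48/49) = 931/48.
8¹ = 8 falls short of 931/48 but 8² = 64 reaches it, so n = 2.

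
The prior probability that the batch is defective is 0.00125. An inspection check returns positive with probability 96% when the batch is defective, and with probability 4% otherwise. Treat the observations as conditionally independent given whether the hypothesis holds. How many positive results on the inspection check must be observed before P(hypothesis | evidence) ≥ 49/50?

4

Prior odds: 0.00125 ÷ 0.99875 = 1/799.
Likelihood ratio of a positive result = 0.96/0.04 = 24.
Target odds: 0.98 ÷ 0.02 = 49.
Require 24ⁿ ≥ 49 ÷ (1/799) = 39151.
24³ = 13824 falls short of 39151 but 24⁴ = 331776 reaches it, so n = 4.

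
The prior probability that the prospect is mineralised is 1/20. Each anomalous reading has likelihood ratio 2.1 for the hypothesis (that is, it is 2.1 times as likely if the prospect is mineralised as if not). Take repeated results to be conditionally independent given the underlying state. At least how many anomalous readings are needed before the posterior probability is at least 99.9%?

14

Prior odds = 0.05/0.95 = 1/19.
Likelihood ratio per anomalous reading = 2.1.
Target posterior odds = 0.999/0.001 = 999.
Need (1/19) × 2.1ⁿ ≥ 999, i.e. 2.1ⁿ ≥ 18981.
2.1¹³ ≈15447.2 falls short of 18981 but 2.1¹⁴ ≈32439.2 reaches it, so n = 14.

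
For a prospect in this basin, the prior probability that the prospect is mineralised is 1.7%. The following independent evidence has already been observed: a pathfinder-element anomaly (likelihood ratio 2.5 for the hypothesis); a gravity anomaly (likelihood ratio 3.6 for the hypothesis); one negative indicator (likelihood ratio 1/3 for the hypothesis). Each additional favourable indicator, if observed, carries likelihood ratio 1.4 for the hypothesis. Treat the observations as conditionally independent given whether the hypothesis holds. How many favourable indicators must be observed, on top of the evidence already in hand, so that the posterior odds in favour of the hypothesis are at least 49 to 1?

21

Prior odds = 0.017/0.983 = 17/983.
Combined Bayes factor of the evidence already in hand = 2.5 × 3.6 × (1/3) = 3.
Odds after that evidence = (17/983) × 3 = 51/983.
Target odds = 49.
Need 1.4ⁿ ≥ 49 ÷ (51/983) = 48167/51.
1.4²⁰ ≈836.683 falls short of 48167/51 but 1.4²¹ ≈1171.36 reaches it, so n = 21.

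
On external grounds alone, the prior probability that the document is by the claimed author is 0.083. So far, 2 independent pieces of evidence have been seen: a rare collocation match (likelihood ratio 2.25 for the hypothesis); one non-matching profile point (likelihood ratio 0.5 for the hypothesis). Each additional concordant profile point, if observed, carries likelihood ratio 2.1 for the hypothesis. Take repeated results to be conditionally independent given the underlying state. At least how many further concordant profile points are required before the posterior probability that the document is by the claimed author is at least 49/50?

Prior odds = 0.083/0.917 = 83/917.
Combined Bayes factor of the evidence already in hand = 2.25 × 0.5 = 1.125.
Odds after that evidence = (83/917) × 1.125 = 747/7336.
Target odds = 0.98/0.02 = 49.
Need 2.1ⁿ ≥ 49 ÷ (747/7336) = 359464/747.
2.1⁸ ≈378.229 falls short of 359464/747 but 2.1⁹ ≈794.28 reaches it, so n = 9.

9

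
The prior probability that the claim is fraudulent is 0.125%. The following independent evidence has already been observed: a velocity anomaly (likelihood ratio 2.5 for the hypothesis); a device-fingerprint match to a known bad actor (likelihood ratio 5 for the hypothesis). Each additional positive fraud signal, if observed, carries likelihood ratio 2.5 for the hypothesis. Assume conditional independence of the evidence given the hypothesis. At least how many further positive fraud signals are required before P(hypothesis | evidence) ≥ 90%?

7

Prior odds = 0.00125/0.99875 = 1/799.
Combined Bayes factor of the evidence already in hand = 2.5 × 5 = 12.5.
Odds after that evidence = (1/799) × 12.5 = 25/1598.
Target odds = 0.9/0.1 = 9.
Need 2.5ⁿ ≥ 9 ÷ (25/1598) = 575.28.
2.5⁶ = 244.140625 falls short of 575.28 but 2.5⁷ = 610.3515625 reaches it, so n = 7.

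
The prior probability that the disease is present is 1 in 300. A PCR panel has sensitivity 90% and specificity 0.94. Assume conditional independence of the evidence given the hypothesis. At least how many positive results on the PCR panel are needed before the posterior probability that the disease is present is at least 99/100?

Prior odds: (1/300) ÷ (299/300) = 1/299.
False-positive rate = 1 − 0.94 = 0.06; likelihood ratio of a positive = 0.9/0.06 = 15.
Target posterior odds = 0.99/0.01 = 99.
Require 15ⁿ ≥ 99 ÷ (1/299) = 29601.
15³ = 3375 falls short of 29601 but 15⁴ = 50625 reaches it, so n = 4.

4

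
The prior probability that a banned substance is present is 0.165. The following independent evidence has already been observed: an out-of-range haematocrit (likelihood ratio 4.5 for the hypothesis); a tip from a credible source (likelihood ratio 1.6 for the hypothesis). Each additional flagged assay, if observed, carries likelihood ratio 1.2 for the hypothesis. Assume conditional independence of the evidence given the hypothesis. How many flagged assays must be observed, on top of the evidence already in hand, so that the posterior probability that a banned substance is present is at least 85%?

Prior odds = 0.165/0.835 = 33/167.
Combined Bayes factor of the evidence already in hand = 4.5 × 1.6 = 7.2.
Odds after that evidence = (33/167) × 7.2 = 1188/835.
Target odds = 0.85/0.15 = 17/3.
Need 1.2ⁿ ≥ 17/3 ÷ (1188/835) = 14195/3564.
1.2⁷ = 279936/78125 falls short of 14195/3564 but 1.2⁸ = 1679616/390625 reaches it, so n = 8.

8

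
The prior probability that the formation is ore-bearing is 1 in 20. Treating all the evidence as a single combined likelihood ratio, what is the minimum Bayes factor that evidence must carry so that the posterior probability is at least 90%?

Prior odds = 0.05/0.95 = 1/19.
Target odds = 0.9/0.1 = 9.
Required Bayes factor = 9 ÷ (1/19) = 171.

171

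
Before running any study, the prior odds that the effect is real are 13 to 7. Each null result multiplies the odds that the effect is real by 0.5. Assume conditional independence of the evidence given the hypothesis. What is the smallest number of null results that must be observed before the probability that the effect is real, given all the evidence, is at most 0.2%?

Prior odds = 13/7.
Likelihood ratio per null result = 0.5.
Target posterior odds = 0.002/0.998 = 1/499.
Need (13/7) × 0.5ⁿ ≤ 1/499, i.e. 0.5ⁿ ≤ 7/6487.
0.5⁹ = 0.001953125 is still above 7/6487 but 0.5¹⁰ = 1/1024 is at or below it, so n = 10.

10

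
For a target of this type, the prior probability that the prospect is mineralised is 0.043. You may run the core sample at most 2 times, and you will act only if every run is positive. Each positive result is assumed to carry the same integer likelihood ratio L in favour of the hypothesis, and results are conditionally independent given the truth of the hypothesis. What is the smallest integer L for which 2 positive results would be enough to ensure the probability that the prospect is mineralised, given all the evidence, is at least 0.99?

Prior odds = 0.043/0.957 = 43/957.
Target odds = 0.99/0.01 = 99.
Need L² ≥ 99 ÷ (43/957) = 94743/43.
46² = 2116 < 94743/43 ≤ 2209 = 47², so L = 47.

47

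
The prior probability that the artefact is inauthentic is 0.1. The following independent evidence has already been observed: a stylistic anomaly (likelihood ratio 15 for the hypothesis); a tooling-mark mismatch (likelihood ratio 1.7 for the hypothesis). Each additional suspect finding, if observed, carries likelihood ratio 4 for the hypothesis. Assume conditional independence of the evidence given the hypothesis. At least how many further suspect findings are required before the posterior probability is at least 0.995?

4

Prior odds = 0.1/0.9 = 1/9.
Combined Bayes factor of the evidence already in hand = 15 × 1.7 = 25.5.
Odds after that evidence = (1/9) × 25.5 = 17/6.
Target odds = 0.995/0.005 = 199.
Need 4ⁿ ≥ 199 ÷ (17/6) = 1194/17.
4³ = 64 falls short of 1194/17 but 4⁴ = 256 reaches it, so n = 4.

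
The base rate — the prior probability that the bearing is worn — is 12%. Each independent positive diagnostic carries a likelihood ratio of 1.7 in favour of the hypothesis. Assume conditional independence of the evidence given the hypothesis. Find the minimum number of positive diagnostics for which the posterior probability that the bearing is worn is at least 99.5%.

14

Prior odds: 0.12 ÷ 0.88 = 3/22.
Likelihood ratio per positive diagnostic = 1.7.
Target odds: 0.995 ÷ 0.005 = 199.
Need (3/22) × 1.7ⁿ ≥ 199, i.e. 1.7ⁿ ≥ 4378/3.
1.7¹³ ≈990.458 falls short of 4378/3 but 1.7¹⁴ ≈1683.78 reaches it, so n = 14.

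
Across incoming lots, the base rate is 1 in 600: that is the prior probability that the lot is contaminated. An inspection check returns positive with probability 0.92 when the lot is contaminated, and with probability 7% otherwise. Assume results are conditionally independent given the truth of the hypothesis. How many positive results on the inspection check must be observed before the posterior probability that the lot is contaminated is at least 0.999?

6

Prior odds = (1/600)/(599/600) = 1/599.
Likelihood ratio of a positive result = 0.92/0.07 = 92/7.
Target odds: 0.999 ÷ 0.001 = 999.
Need (1/599) × (92/7)ⁿ ≥ 999, i.e. (92/7)ⁿ ≥ 598401.
(92/7)⁵ ≈392147 falls short of 598401 but (92/7)⁶ ≈5.15393e+06 reaches it, so n = 6.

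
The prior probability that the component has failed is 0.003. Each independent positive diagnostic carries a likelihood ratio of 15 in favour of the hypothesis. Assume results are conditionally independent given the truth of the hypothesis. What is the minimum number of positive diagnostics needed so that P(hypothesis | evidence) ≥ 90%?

3

Prior odds: 0.003 ÷ 0.997 = 3/997.
Likelihood ratio per positive diagnostic = 15.
Target odds: 0.9 ÷ 0.1 = 9.
Need (3/997) × 15ⁿ ≥ 9, i.e. 15ⁿ ≥ 2991.
15² = 225 falls short of 2991 but 15³ = 3375 reaches it, so n = 3.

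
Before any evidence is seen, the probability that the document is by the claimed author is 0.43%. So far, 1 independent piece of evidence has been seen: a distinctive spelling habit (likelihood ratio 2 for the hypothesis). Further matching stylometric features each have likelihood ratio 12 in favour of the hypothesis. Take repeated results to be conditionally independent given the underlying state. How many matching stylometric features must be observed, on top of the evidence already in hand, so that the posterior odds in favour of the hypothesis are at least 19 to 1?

Prior odds = 0.0043/0.9957 = 43/9957.
Bayes factor of the evidence already in hand = 2.
Odds after that evidence = (43/9957) × 2 = 86/9957.
Target odds = 19.
Need 12ⁿ ≥ 19 ÷ (86/9957) = 189183/86.
12³ = 1728 falls short of 189183/86 but 12⁴ = 20736 reaches it, so n = 4.

4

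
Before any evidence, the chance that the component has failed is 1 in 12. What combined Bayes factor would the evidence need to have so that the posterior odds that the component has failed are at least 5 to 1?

55

Prior odds = (1/12)/(11/12) = 1/11.
Target odds = 5.
Required Bayes factor = 5 ÷ (1/11) = 55.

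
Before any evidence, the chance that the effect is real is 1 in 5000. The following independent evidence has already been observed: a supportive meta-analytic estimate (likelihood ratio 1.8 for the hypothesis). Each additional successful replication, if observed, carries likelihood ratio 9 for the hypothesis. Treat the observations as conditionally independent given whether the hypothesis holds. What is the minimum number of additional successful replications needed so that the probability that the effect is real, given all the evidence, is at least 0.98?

6

Prior odds = 0.0002/0.9998 = 1/4999.
Bayes factor of the evidence already in hand = 1.8.
Odds after that evidence = (1/4999) × 1.8 = 9/24995.
Target odds = 0.98/0.02 = 49.
Need 9ⁿ ≥ 49 ÷ (9/24995) = 1224755/9.
9⁵ = 59049 falls short of 1224755/9 but 9⁶ = 531441 reaches it, so n = 6.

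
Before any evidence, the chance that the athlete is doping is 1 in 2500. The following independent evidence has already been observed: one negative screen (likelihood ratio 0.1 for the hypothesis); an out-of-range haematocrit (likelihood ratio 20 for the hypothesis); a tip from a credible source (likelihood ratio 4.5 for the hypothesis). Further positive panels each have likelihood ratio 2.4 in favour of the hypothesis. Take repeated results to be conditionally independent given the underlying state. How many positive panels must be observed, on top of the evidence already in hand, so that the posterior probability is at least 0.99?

Prior odds = 0.0004/0.9996 = 1/2499.
Combined Bayes factor of the evidence already in hand = 0.1 × 20 × 4.5 = 9.
Odds after that evidence = (1/2499) × 9 = 3/833.
Target odds = 0.99/0.01 = 99.
Need 2.4ⁿ ≥ 99 ÷ (3/833) = 27489.
2.4¹¹ ≈15216.8 falls short of 27489 but 2.4¹² ≈36520.3 reaches it, so n = 12.

12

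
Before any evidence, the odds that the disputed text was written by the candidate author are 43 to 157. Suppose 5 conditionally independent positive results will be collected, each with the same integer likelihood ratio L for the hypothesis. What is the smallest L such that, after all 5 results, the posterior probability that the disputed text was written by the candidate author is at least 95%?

Prior odds = 43/157.
Target odds = 0.95/0.05 = 19.
Need L⁵ ≥ 19 ÷ (43/157) = 2983/43.
2⁵ = 32 < 2983/43 ≤ 243 = 3⁵, so L = 3.

3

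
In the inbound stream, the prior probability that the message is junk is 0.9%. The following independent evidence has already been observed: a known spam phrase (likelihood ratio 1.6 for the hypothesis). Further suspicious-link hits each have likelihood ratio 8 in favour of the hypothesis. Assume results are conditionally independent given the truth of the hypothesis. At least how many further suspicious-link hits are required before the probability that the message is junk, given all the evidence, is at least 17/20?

3

Prior odds = 0.009/0.991 = 9/991.
Bayes factor of the evidence already in hand = 1.6.
Odds after that evidence = (9/991) × 1.6 = 72/4955.
Target odds = 0.85/0.15 = 17/3.
Need 8ⁿ ≥ 17/3 ÷ (72/4955) = 84235/216.
8² = 64 falls short of 84235/216 but 8³ = 512 reaches it, so n = 3.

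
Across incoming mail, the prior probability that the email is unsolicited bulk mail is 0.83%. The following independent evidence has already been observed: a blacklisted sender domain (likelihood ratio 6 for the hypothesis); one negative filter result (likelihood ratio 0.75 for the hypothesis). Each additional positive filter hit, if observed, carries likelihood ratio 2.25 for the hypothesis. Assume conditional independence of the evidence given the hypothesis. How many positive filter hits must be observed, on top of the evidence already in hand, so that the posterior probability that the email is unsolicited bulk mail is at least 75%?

6

Prior odds = 0.0083/0.9917 = 83/9917.
Combined Bayes factor of the evidence already in hand = 6 × 0.75 = 4.5.
Odds after that evidence = (83/9917) × 4.5 = 747/19834.
Target odds = 0.75/0.25 = 3.
Need 2.25ⁿ ≥ 3 ÷ (747/19834) = 19834/249.
2.25⁵ = 59049/1024 falls short of 19834/249 but 2.25⁶ = 531441/4096 reaches it, so n = 6.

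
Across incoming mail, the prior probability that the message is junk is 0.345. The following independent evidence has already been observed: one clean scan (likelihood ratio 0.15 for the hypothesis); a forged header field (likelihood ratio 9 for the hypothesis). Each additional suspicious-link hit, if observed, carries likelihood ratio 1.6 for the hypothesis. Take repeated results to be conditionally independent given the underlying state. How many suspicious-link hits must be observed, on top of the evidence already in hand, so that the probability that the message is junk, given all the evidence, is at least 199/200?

Prior odds = 0.345/0.655 = 69/131.
Combined Bayes factor of the evidence already in hand = 0.15 × 9 = 1.35.
Odds after that evidence = (69/131) × 1.35 = 1863/2620.
Target odds = 0.995/0.005 = 199.
Need 1.6ⁿ ≥ 199 ÷ (1863/2620) = 521380/1863.
1.6¹¹ ≈175.922 falls short of 521380/1863 but 1.6¹² ≈281.475 reaches it, so n = 12.

12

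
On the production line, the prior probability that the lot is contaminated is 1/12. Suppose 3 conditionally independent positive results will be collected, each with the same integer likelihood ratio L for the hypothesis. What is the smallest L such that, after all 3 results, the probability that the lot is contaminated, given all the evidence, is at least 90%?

Prior odds = (1/12)/(11/12) = 1/11.
Target odds = 0.9/0.1 = 9.
Need L³ ≥ 9 ÷ (1/11) = 99.
4³ = 64 < 99 ≤ 125 = 5³, so L = 5.

5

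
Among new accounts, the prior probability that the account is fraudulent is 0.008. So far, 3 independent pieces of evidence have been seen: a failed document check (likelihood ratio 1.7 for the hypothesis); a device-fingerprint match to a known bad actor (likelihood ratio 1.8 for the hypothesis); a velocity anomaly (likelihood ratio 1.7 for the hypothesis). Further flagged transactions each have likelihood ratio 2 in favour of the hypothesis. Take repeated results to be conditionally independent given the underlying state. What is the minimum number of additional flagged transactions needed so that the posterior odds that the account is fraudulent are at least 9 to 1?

8

Prior odds = 0.008/0.992 = 1/124.
Combined Bayes factor of the evidence already in hand = 1.7 × 1.8 × 1.7 = 5.202.
Odds after that evidence = (1/124) × 5.202 = 2601/62000.
Target odds = 9.
Need 2ⁿ ≥ 9 ÷ (2601/62000) = 62000/289.
2⁷ = 128 falls short of 62000/289 but 2⁸ = 256 reaches it, so n = 8.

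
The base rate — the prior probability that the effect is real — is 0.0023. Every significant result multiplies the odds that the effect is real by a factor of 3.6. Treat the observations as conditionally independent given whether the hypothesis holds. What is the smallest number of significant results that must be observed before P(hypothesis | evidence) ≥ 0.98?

8

Prior odds = 0.0023/0.9977 = 23/9977.
Likelihood ratio per significant result = 3.6.
Target posterior odds = 0.98/0.02 = 49.
Need (23/9977) × 3.6ⁿ ≥ 49, i.e. 3.6ⁿ ≥ 488873/23.
3.6⁷ = 612220032/78125 falls short of 488873/23 but 3.6⁸ ≈28211.1 reaches it, so n = 8.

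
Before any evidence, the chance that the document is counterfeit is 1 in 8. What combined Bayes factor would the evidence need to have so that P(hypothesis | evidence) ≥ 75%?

Prior odds = 0.125/0.875 = 1/7.
Target odds = 0.75/0.25 = 3.
Required Bayes factor = 3 ÷ (1/7) = 21.

21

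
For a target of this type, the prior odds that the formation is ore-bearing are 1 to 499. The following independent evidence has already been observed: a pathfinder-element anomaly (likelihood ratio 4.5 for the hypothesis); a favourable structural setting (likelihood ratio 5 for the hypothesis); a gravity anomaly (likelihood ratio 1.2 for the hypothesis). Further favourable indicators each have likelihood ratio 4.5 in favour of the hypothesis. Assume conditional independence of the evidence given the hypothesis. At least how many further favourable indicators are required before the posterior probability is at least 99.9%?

7

Prior odds = 1/499.
Combined Bayes factor of the evidence already in hand = 4.5 × 5 × 1.2 = 27.
Odds after that evidence = (1/499) × 27 = 27/499.
Target odds = 0.999/0.001 = 999.
Need 4.5ⁿ ≥ 999 ÷ (27/499) = 18463.
4.5⁶ = 8303.765625 falls short of 18463 but 4.5⁷ = 4782969/128 reaches it, so n = 7.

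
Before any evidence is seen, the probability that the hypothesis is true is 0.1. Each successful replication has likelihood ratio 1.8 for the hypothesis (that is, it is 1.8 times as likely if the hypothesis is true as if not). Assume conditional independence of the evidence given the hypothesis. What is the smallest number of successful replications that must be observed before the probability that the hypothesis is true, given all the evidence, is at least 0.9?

Prior odds: 0.1 ÷ 0.9 = 1/9.
Likelihood ratio per successful replication = 1.8.
Target odds: 0.9 ÷ 0.1 = 9.
Require 1.8ⁿ ≥ 9 ÷ (1/9) = 81.
1.8⁷ = 4782969/78125 falls short of 81 but 1.8⁸ = 43046721/390625 reaches it, so n = 8.

8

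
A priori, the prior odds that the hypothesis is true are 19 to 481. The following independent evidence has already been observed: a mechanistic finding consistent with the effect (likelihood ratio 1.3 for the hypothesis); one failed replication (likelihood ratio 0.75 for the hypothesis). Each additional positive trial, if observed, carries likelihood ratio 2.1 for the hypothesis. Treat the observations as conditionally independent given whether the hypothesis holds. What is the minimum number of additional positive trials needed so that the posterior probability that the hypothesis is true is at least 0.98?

Prior odds = 19/481.
Combined Bayes factor of the evidence already in hand = 1.3 × 0.75 = 0.975.
Odds after that evidence = (19/481) × 0.975 = 57/1480.
Target odds = 0.98/0.02 = 49.
Need 2.1ⁿ ≥ 49 ÷ (57/1480) = 72520/57.
2.1⁹ ≈794.28 falls short of 72520/57 but 2.1¹⁰ ≈1667.99 reaches it, so n = 10.

10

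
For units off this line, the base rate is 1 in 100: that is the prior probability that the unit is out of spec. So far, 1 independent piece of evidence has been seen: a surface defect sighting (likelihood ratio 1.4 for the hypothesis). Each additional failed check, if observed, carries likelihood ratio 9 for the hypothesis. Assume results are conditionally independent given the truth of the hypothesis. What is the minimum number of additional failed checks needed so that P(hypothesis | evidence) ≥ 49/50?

4

Prior odds = 0.01/0.99 = 1/99.
Bayes factor of the evidence already in hand = 1.4.
Odds after that evidence = (1/99) × 1.4 = 7/495.
Target odds = 0.98/0.02 = 49.
Need 9ⁿ ≥ 49 ÷ (7/495) = 3465.
9³ = 729 falls short of 3465 but 9⁴ = 6561 reaches it, so n = 4.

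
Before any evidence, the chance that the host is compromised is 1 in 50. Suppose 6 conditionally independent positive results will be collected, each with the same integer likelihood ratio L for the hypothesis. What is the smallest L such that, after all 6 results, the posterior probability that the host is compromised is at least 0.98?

4

Prior odds = 0.02/0.98 = 1/49.
Target odds = 0.98/0.02 = 49.
Need L⁶ ≥ 49 ÷ (1/49) = 2401.
3⁶ = 729 < 2401 ≤ 4096 = 4⁶, so L = 4.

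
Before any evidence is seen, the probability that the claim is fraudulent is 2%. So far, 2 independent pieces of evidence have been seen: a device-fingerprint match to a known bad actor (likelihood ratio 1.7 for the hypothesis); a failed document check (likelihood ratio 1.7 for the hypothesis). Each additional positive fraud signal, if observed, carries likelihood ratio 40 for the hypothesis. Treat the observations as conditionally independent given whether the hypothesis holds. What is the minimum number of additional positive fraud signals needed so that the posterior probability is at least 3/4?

2

Prior odds = 0.02/0.98 = 1/49.
Combined Bayes factor of the evidence already in hand = 1.7 × 1.7 = 2.89.
Odds after that evidence = (1/49) × 2.89 = 289/4900.
Target odds = 0.75/0.25 = 3.
Need 40ⁿ ≥ 3 ÷ (289/4900) = 14700/289.
40¹ = 40 falls short of 14700/289 but 40² = 1600 reaches it, so n = 2.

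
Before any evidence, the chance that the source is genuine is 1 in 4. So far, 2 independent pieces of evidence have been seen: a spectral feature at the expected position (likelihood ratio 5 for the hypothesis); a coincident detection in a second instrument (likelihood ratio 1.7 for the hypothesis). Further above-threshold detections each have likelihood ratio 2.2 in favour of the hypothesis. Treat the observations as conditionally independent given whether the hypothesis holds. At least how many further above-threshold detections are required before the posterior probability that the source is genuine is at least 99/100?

5

Prior odds = 0.25/0.75 = 1/3.
Combined Bayes factor of the evidence already in hand = 5 × 1.7 = 8.5.
Odds after that evidence = (1/3) × 8.5 = 17/6.
Target odds = 0.99/0.01 = 99.
Need 2.2ⁿ ≥ 99 ÷ (17/6) = 594/17.
2.2⁴ = 23.4256 falls short of 594/17 but 2.2⁵ = 51.53632 reaches it, so n = 5.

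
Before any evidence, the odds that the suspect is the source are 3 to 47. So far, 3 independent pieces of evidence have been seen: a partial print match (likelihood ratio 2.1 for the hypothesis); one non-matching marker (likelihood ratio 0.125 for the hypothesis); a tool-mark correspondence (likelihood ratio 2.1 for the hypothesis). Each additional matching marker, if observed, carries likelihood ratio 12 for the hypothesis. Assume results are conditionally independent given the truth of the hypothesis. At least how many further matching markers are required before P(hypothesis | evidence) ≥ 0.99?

Prior odds = 3/47.
Combined Bayes factor of the evidence already in hand = 2.1 × 0.125 × 2.1 = 0.55125.
Odds after that evidence = (3/47) × 0.55125 = 1323/37600.
Target odds = 0.99/0.01 = 99.
Need 12ⁿ ≥ 99 ÷ (1323/37600) = 413600/147.
12³ = 1728 falls short of 413600/147 but 12⁴ = 20736 reaches it, so n = 4.

4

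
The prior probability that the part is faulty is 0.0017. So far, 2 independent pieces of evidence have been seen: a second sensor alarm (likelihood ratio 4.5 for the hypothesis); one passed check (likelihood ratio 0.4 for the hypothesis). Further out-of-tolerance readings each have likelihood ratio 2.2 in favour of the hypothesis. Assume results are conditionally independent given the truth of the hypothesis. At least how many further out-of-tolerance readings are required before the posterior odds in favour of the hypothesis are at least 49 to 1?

Prior odds = 0.0017/0.9983 = 17/9983.
Combined Bayes factor of the evidence already in hand = 4.5 × 0.4 = 1.8.
Odds after that evidence = (17/9983) × 1.8 = 153/49915.
Target odds = 49.
Need 2.2ⁿ ≥ 49 ÷ (153/49915) = 2445835/153.
2.2¹² ≈12855 falls short of 2445835/153 but 2.2¹³ ≈28281 reaches it, so n = 13.

13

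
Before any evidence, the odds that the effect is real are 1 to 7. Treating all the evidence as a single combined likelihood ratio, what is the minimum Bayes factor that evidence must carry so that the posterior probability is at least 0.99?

693

Prior odds = 1/7.
Target odds = 0.99/0.01 = 99.
Required Bayes factor = 99 ÷ (1/7) = 693.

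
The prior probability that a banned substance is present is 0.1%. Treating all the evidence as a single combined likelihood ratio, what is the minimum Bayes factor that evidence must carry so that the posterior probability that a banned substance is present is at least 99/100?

Prior odds = 0.001/0.999 = 1/999.
Target odds = 0.99/0.01 = 99.
Required Bayes factor = 99 ÷ (1/999) = 98901.

98901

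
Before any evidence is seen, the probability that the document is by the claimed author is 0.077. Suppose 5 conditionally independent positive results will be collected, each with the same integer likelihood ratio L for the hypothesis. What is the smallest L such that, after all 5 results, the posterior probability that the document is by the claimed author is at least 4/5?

Prior odds = 0.077/0.923 = 77/923.
Target odds = 0.8/0.2 = 4.
Need L⁵ ≥ 4 ÷ (77/923) = 3692/77.
2⁵ = 32 < 3692/77 ≤ 243 = 3⁵, so L = 3.

3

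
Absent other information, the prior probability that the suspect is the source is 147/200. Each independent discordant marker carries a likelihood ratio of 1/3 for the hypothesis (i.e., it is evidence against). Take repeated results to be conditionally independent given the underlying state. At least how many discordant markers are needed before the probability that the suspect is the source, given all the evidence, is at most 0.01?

6

Prior odds = 0.735/0.265 = 147/53.
Likelihood ratio per discordant marker = 1/3.
Target posterior odds = 0.01/0.99 = 1/99.
Need (147/53) × (1/3)ⁿ ≤ 1/99, i.e. (1/3)ⁿ ≤ 53/14553.
(1/3)⁵ = 1/243 is still above 53/14553 but (1/3)⁶ = 1/729 is at or below it, so n = 6.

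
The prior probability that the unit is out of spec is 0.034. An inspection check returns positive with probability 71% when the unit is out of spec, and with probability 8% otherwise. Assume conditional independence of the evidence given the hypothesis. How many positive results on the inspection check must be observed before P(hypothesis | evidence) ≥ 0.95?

Prior odds = 0.034/0.966 = 17/483.
Likelihood ratio of a positive result = 0.71/0.08 = 8.875.
Target odds: 0.95 ÷ 0.05 = 19.
Require 8.875ⁿ ≥ 19 ÷ (17/483) = 9177/17.
8.875² = 78.765625 falls short of 9177/17 but 8.875³ = 357911/512 reaches it, so n = 3.

3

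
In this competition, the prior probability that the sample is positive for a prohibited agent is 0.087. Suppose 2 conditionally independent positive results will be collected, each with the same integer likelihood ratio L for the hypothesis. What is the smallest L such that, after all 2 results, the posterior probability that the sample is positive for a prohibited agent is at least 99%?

33

Prior odds = 0.087/0.913 = 87/913.
Target odds = 0.99/0.01 = 99.
Need L² ≥ 99 ÷ (87/913) = 30129/29.
32² = 1024 < 30129/29 ≤ 1089 = 33², so L = 33.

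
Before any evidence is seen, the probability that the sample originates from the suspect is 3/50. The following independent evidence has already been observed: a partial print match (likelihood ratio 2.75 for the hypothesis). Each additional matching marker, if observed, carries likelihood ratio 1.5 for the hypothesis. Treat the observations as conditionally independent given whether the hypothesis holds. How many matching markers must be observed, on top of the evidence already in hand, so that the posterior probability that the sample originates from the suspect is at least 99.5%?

18

Prior odds = 0.06/0.94 = 3/47.
Bayes factor of the evidence already in hand = 2.75.
Odds after that evidence = (3/47) × 2.75 = 33/188.
Target odds = 0.995/0.005 = 199.
Need 1.5ⁿ ≥ 199 ÷ (33/188) = 37412/33.
1.5¹⁷ = 129140163/131072 falls short of 37412/33 but 1.5¹⁸ = 387420489/262144 reaches it, so n = 18.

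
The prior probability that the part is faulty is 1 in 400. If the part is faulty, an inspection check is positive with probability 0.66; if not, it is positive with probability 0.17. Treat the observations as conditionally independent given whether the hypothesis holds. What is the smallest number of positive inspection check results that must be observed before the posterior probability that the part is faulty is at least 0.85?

6

Prior odds = 0.0025/0.9975 = 1/399.
Likelihood ratio of a positive = 0.66/0.17 = 66/17.
Target posterior odds = 0.85/0.15 = 17/3.
Need (1/399) × (66/17)ⁿ ≥ 17/3, i.e. (66/17)ⁿ ≥ 2261.
(66/17)⁵ ≈882.013 falls short of 2261 but (66/17)⁶ ≈3424.29 reaches it, so n = 6.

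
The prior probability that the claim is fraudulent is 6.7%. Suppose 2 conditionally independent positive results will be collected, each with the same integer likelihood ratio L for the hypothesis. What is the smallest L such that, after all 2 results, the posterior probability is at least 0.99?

38

Prior odds = 0.067/0.933 = 67/933.
Target odds = 0.99/0.01 = 99.
Need L² ≥ 99 ÷ (67/933) = 92367/67.
37² = 1369 < 92367/67 ≤ 1444 = 38², so L = 38.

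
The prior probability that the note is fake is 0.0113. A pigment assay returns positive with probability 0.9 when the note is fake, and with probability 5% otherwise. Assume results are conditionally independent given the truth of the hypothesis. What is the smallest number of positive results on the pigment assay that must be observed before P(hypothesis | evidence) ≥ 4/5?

Prior odds = 0.0113/0.9887 = 113/9887.
Likelihood ratio of a positive result = 0.9/0.05 = 18.
Target posterior odds = 0.8/0.2 = 4.
Require 18ⁿ ≥ 4 ÷ (113/9887) = 39548/113.
18² = 324 falls short of 39548/113 but 18³ = 5832 reaches it, so n = 3.

3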